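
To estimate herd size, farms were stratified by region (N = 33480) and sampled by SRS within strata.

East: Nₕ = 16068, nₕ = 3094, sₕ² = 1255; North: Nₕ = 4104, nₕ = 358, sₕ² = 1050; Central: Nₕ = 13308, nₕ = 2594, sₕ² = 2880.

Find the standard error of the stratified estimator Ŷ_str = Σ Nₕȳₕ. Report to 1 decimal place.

16969.1

Var(Ŷ_str) = Σₕ Nₕ²(1 − fₕ)sₕ²/nₕ.
East: 16068²·(1 − 3094/16068)·1255/3094 = 8.4558863 × 10^7.
North: 4104²·(1 − 358/4104)·1050/358 = 4.5090121 × 10^7.
Central: 13308²·(1 − 2594/13308)·2880/2594 = 1.583022 × 10^8.
Sum = 2.8795118 × 10^8.
SE = √(2.8795118 × 10^8) = 16969.1.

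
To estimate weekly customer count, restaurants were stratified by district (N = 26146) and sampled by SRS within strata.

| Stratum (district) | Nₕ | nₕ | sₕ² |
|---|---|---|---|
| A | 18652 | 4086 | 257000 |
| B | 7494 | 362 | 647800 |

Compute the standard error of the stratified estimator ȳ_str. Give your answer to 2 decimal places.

12.84

Var(ȳ_str) = Σₕ Wₕ²(1 − fₕ)sₕ²/nₕ with Wₕ = Nₕ/N, N = 26146.
A: Wₕ = 0.71337872; term = 0.71337872²·(1 − 0.21906498)·257000/4086 = 24.997119.
B: Wₕ = 0.28662128; term = 0.28662128²·(1 − 0.04830531)·647800/362 = 139.9094.
Sum = 164.90652.
SE = √(164.90652) = 12.84.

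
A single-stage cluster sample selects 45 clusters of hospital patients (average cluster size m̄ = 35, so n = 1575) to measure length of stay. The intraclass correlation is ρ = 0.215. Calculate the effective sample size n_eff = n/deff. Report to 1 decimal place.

deff = 1 + (35 − 1)·0.215 = 1 + 7.31 = 8.31.
n_eff = 1575 / 8.31 = 189.5.

189.5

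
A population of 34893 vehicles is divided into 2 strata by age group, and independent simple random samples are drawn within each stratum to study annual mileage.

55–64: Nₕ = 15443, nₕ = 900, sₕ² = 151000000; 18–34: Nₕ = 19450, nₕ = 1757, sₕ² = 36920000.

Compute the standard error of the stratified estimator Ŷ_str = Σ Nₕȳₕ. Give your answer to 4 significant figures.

Var(Ŷ_str) = Σₕ Nₕ²(1 − fₕ)sₕ²/nₕ.
55–64: 15443²·(1 − 900/15443)·151000000/900 = 3.76808 × 10^13.
18–34: 19450²·(1 − 1757/19450)·36920000/1757 = 7.2312107 × 10^12.
Sum = 4.4912011 × 10^13.
SE = √(4.4912011 × 10^13) = 6.702 × 10^6.

6.702 × 10^6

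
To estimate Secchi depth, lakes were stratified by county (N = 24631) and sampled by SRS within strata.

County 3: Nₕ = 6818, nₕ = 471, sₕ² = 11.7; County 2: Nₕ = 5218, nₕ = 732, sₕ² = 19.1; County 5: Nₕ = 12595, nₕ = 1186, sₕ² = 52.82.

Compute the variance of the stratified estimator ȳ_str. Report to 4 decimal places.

Var(ȳ_str) = Σₕ Wₕ²(1 − fₕ)sₕ²/nₕ with Wₕ = Nₕ/N, N = 24631.
County 3: Wₕ = 0.27680565; term = 0.27680565²·(1 − 0.06908184)·11.7/471 = 0.0017718476.
County 2: Wₕ = 0.21184686; term = 0.21184686²·(1 − 0.14028363)·19.1/732 = 0.0010067498.
County 5: Wₕ = 0.51134749; term = 0.51134749²·(1 − 0.09416435)·52.82/1186 = 0.010548613.
Sum = 0.01332721.

0.0133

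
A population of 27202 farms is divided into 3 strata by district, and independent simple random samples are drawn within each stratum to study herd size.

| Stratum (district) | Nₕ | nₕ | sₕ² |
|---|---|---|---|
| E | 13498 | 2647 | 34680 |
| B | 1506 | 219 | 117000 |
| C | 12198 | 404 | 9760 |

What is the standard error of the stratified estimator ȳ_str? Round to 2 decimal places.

Var(ȳ_str) = Σₕ Wₕ²(1 − fₕ)sₕ²/nₕ with Wₕ = Nₕ/N, N = 27202.
E: Wₕ = 0.49621351; term = 0.49621351²·(1 − 0.19610313)·34680/2647 = 2.5933591.
B: Wₕ = 0.05536358; term = 0.05536358²·(1 − 0.14541833)·117000/219 = 1.3994056.
C: Wₕ = 0.44842291; term = 0.44842291²·(1 − 0.03312018)·9760/404 = 4.6969564.
Sum = 8.6897211.
SE = √(8.6897211) = 2.95.

2.95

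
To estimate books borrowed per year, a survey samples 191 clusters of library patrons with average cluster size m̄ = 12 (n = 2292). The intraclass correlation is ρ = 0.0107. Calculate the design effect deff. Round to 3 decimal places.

deff = 1 + (12 − 1)·0.0107 = 1 + 0.1177 = 1.1177.

1.118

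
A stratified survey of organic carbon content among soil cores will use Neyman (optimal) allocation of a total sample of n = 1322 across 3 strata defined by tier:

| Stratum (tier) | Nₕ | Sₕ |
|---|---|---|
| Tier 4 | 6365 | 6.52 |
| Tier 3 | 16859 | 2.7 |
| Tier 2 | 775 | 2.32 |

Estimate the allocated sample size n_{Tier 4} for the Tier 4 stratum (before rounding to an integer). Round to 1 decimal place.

Neyman allocation: nₕ = n·NₕSₕ / Σⱼ NⱼSⱼ.
Σ NⱼSⱼ = 6365·6.52 + 16859·2.7 + 775·2.32 = 88817.1.
n_{Tier 4} = 1322·6365·6.52 / 88817.1 = 617.7.

617.7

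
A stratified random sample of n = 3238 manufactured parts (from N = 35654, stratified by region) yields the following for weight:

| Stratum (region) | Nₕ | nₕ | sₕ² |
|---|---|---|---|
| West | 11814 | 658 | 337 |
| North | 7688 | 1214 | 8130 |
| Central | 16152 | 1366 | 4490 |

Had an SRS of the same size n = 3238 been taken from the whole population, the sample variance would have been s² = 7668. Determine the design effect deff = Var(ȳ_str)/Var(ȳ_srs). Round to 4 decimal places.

Var(ȳ_str) = Σ Wₕ²(1−fₕ)sₕ²/nₕ with Wₕ = Nₕ/35654:
  West: (11814/35654)²·(1−658/11814)·337/658 = 0.053099809
  North: (7688/35654)²·(1−1214/7688)·8130/1214 = 0.26220527
  Central: (16152/35654)²·(1−1366/16152)·4490/1366 = 0.61752725
  → Var(ȳ_str) = 0.93283233.
Var(ȳ_srs) = (1 − 3238/35654)·7668/3238 = 2.1530614.
deff = 0.93283233 / 2.1530614 = 0.4333.

0.4333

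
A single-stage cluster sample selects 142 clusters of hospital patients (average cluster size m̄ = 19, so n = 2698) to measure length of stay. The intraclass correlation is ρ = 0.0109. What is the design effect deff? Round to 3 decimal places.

1.196

deff = 1 + (19 − 1)·0.0109 = 1 + 0.1962 = 1.1962.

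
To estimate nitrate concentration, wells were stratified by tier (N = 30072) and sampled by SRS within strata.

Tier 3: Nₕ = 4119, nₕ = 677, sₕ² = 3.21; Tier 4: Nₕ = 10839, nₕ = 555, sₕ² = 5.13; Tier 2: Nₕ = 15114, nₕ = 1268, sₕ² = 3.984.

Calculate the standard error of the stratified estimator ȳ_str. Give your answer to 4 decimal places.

0.0441

Var(ȳ_str) = Σₕ Wₕ²(1 − fₕ)sₕ²/nₕ with Wₕ = Nₕ/N, N = 30072.
Tier 3: Wₕ = 0.13697127; term = 0.13697127²·(1 − 0.16436028)·3.21/677 = 7.433518 × 10^-5.
Tier 4: Wₕ = 0.36043496; term = 0.36043496²·(1 − 0.05120399)·5.13/555 = 0.001139334.
Tier 2: Wₕ = 0.50259377; term = 0.50259377²·(1 − 0.08389573)·3.984/1268 = 7.2707497 × 10^-4.
Sum = 0.0019407442.
SE = √(0.0019407442) = 0.0441.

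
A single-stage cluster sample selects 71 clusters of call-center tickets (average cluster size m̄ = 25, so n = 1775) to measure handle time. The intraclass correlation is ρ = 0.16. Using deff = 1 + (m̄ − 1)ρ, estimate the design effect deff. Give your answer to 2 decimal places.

deff = 1 + (25 − 1)·0.16 = 1 + 3.84 = 4.84.

4.84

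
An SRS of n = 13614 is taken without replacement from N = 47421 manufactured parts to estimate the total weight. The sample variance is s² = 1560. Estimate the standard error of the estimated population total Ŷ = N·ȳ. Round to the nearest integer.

13554

Var(Ŷ) = N²·Var(ȳ) = N²·(1 − n/N)·s²/n.
f = 13614/47421 = 0.28708800; Var(ȳ) = 0.71291200·1560/13614 = 0.081691106.
Var(Ŷ) = 47421² · 0.081691106 = 1.8370298 × 10^8.
SE(Ŷ) = √(1.8370298 × 10^8) = 13554.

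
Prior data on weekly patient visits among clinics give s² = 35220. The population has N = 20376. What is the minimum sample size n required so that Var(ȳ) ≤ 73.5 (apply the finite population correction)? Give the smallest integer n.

Without fpc, n₀ = s²/D = 35220/73.5 = 479.1837.
With fpc, (1 − n/N)·s²/n ≤ D requires n ≥ n₀/(1 + n₀/N) = 479.1837/(1 + 479.1837/20376) = 468.1736.
Rounding up, n = 469.

469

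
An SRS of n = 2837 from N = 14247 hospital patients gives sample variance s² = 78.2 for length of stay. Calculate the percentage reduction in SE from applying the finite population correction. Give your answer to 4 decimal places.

10.5086

f = n/N = 2837/14247 = 0.19912964.
SE_no-fpc = √(s²/n) = 0.16602508; SE_fpc = √((1−f)s²/n) = 0.14857811.
Ratio = √(1−f) = 0.89491360. Reduction = 100·(1 − 0.89491360) = 10.5086%.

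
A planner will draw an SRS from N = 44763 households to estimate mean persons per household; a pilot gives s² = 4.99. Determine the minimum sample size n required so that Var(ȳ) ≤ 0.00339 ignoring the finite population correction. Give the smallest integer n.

Without fpc, n₀ = s²/D = 4.99/0.00339 = 1471.9764.
Rounding up, n = 1472.

1472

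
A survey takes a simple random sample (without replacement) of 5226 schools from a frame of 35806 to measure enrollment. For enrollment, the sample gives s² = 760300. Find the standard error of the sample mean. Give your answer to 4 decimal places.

11.1468

Under SRS without replacement, Var(ȳ) = (1 − f)·s²/n with f = n/N = 5226/35806 = 0.14595319.
Var(ȳ) = (1 − 0.14595319)·760300/5226 = 0.85404681·145.48412 = 124.25025.
SE(ȳ) = √(124.25025) = 11.1468.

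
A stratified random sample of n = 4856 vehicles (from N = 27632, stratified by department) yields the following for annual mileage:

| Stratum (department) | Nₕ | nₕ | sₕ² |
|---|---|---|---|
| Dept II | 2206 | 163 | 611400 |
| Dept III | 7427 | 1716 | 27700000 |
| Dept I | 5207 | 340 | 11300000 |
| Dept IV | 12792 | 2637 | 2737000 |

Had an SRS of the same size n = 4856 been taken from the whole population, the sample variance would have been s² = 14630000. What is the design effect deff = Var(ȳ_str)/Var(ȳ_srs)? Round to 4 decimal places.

Var(ȳ_str) = Σ Wₕ²(1−fₕ)sₕ²/nₕ with Wₕ = Nₕ/27632:
  Dept II: (2206/27632)²·(1−163/2206)·611400/163 = 22.140482
  Dept III: (7427/27632)²·(1−1716/7427)·27700000/1716 = 896.73357
  Dept I: (5207/27632)²·(1−340/5207)·11300000/340 = 1103.1227
  Dept IV: (12792/27632)²·(1−2637/12792)·2737000/2637 = 176.58687
  → Var(ȳ_str) = 2198.5836.
Var(ȳ_srs) = (1 − 4856/27632)·14630000/4856 = 2483.3091.
deff = 2198.5836 / 2483.3091 = 0.8853.

0.8853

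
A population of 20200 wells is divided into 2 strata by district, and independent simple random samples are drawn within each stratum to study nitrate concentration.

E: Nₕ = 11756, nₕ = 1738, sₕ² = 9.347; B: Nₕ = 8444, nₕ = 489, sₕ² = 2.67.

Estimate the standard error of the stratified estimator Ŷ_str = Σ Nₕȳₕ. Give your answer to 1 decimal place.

Var(Ŷ_str) = Σₕ Nₕ²(1 − fₕ)sₕ²/nₕ.
E: 11756²·(1 − 1738/11756)·9.347/1738 = 633378.15.
B: 8444²·(1 − 489/8444)·2.67/489 = 366767.47.
Sum = 1.0001456 × 10^6.
SE = √(1.0001456 × 10^6) = 1000.1.

1000.1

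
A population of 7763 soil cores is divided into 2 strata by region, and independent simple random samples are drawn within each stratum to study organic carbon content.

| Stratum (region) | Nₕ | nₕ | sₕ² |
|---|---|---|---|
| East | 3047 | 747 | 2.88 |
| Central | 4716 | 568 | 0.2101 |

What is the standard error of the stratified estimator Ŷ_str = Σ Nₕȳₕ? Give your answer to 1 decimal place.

185.1

Var(Ŷ_str) = Σₕ Nₕ²(1 − fₕ)sₕ²/nₕ.
East: 3047²·(1 − 747/3047)·2.88/747 = 27019.181.
Central: 4716²·(1 − 568/4716)·0.2101/568 = 7235.8618.
Sum = 34255.043.
SE = √(34255.043) = 185.1.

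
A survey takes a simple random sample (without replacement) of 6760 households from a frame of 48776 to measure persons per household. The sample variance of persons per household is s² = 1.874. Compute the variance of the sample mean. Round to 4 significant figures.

2.388 × 10^-4

Under SRS without replacement, Var(ȳ) = (1 − f)·s²/n with f = n/N = 6760/48776 = 0.13859275.
Var(ȳ) = (1 − 0.13859275)·1.874/6760 = 0.86140725·2.7721893 × 10^-4 = 2.387984 × 10^-4.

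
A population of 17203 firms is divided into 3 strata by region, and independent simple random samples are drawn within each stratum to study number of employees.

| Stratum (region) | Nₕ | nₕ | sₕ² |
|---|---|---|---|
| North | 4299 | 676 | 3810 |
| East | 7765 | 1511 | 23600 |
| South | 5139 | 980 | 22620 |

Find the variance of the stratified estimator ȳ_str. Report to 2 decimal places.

Var(ȳ_str) = Σₕ Wₕ²(1 − fₕ)sₕ²/nₕ with Wₕ = Nₕ/N, N = 17203.
North: Wₕ = 0.24989827; term = 0.24989827²·(1 − 0.15724587)·3810/676 = 0.29662359.
East: Wₕ = 0.45137476; term = 0.45137476²·(1 − 0.19459111)·23600/1511 = 2.5629403.
South: Wₕ = 0.29872697; term = 0.29872697²·(1 − 0.19069858)·22620/980 = 1.6669619.
Sum = 4.5265258.

4.53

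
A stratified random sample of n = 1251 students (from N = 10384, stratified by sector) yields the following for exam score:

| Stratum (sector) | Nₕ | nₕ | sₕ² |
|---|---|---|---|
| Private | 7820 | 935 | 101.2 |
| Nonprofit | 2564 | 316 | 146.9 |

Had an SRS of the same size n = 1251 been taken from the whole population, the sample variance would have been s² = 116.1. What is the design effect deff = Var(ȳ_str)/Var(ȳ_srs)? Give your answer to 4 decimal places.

Var(ȳ_str) = Σ Wₕ²(1−fₕ)sₕ²/nₕ with Wₕ = Nₕ/10384:
  Private: (7820/10384)²·(1−935/7820)·101.2/935 = 0.054044343
  Nonprofit: (2564/10384)²·(1−316/2564)·146.9/316 = 0.024849616
  → Var(ȳ_str) = 0.078893959.
Var(ȳ_srs) = (1 − 1251/10384)·116.1/1251 = 0.081625093.
deff = 0.078893959 / 0.081625093 = 0.9665.

0.9665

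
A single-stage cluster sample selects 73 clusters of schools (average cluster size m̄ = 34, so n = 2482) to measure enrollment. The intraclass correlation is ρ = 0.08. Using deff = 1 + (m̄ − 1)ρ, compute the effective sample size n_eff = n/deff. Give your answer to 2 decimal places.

681.87

deff = 1 + (34 − 1)·0.08 = 1 + 2.64 = 3.64.
n_eff = 2482 / 3.64 = 681.87.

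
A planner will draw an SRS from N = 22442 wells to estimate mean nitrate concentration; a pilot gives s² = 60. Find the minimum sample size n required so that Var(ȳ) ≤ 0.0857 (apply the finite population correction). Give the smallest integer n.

Without fpc, n₀ = s²/D = 60/0.0857 = 700.1167.
With fpc, (1 − n/N)·s²/n ≤ D requires n ≥ n₀/(1 + n₀/N) = 700.1167/(1 + 700.1167/22442) = 678.9361.
Rounding up, n = 679.

679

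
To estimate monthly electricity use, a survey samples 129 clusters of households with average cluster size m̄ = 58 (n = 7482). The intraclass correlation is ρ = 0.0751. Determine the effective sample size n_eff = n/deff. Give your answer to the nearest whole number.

1417

deff = 1 + (58 − 1)·0.0751 = 1 + 4.2807 = 5.2807.
n_eff = 7482 / 5.2807 = 1417.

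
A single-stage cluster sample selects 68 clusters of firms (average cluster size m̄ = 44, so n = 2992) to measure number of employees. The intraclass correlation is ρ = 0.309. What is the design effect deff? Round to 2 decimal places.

deff = 1 + (44 − 1)·0.309 = 1 + 13.287 = 14.287.

14.29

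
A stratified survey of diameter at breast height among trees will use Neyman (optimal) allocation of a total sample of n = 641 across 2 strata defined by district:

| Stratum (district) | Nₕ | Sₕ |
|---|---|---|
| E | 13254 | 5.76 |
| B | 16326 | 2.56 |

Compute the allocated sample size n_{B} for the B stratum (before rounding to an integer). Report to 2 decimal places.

Neyman allocation: nₕ = n·NₕSₕ / Σⱼ NⱼSⱼ.
Σ NⱼSⱼ = 13254·5.76 + 16326·2.56 = 118137.6.
n_{B} = 641·16326·2.56 / 118137.6 = 226.77.

226.77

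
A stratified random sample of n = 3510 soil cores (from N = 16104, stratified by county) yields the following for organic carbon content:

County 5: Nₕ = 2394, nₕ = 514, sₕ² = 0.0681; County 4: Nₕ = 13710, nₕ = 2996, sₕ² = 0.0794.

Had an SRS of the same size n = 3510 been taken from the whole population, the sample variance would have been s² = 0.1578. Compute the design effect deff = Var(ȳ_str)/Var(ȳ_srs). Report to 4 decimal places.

0.4923

Var(ȳ_str) = Σ Wₕ²(1−fₕ)sₕ²/nₕ with Wₕ = Nₕ/16104:
  County 5: (2394/16104)²·(1−514/2394)·0.0681/514 = 2.299315 × 10^-6
  County 4: (13710/16104)²·(1−2996/13710)·0.0794/2996 = 1.5010677 × 10^-5
  → Var(ȳ_str) = 1.7309992 × 10^-5.
Var(ȳ_srs) = (1 − 3510/16104)·0.1578/3510 = 3.5158457 × 10^-5.
deff = (1.7309992 × 10^-5) / (3.5158457 × 10^-5) = 0.4923.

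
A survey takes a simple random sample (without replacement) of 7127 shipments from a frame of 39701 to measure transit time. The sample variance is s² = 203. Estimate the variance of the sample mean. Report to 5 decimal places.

Under SRS without replacement, Var(ȳ) = (1 − f)·s²/n with f = n/N = 7127/39701 = 0.17951689.
Var(ȳ) = (1 − 0.17951689)·203/7127 = 0.82048311·0.028483233 = 0.023370011.

0.02337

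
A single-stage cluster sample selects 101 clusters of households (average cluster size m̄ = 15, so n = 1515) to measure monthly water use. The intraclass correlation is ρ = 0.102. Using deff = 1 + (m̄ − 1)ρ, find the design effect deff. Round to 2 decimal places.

deff = 1 + (15 − 1)·0.102 = 1 + 1.428 = 2.428.

2.43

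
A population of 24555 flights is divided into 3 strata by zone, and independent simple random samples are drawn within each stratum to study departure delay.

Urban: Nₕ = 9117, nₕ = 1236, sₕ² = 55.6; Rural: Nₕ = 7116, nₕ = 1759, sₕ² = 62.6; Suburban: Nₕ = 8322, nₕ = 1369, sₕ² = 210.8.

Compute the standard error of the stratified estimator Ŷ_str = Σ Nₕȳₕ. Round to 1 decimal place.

3674.0

Var(Ŷ_str) = Σₕ Nₕ²(1 − fₕ)sₕ²/nₕ.
Urban: 9117²·(1 − 1236/9117)·55.6/1236 = 3.2321358 × 10^6.
Rural: 7116²·(1 − 1759/7116)·62.6/1759 = 1.3566446 × 10^6.
Suburban: 8322²·(1 − 1369/8322)·210.8/1369 = 8.9097824 × 10^6.
Sum = 1.3498563 × 10^7.
SE = √(1.3498563 × 10^7) = 3674.0.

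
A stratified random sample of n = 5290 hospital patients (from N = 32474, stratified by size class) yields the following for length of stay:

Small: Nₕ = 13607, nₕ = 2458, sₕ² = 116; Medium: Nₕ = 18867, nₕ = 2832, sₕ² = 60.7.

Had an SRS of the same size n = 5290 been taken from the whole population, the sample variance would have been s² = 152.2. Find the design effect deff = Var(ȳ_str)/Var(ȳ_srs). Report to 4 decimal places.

0.5372

Var(ȳ_str) = Σ Wₕ²(1−fₕ)sₕ²/nₕ with Wₕ = Nₕ/32474:
  Small: (13607/32474)²·(1−2458/13607)·116/2458 = 0.0067889536
  Medium: (18867/32474)²·(1−2832/18867)·60.7/2832 = 0.0061488753
  → Var(ȳ_str) = 0.012937829.
Var(ȳ_srs) = (1 − 5290/32474)·152.2/5290 = 0.02408444.
deff = 0.012937829 / 0.02408444 = 0.5372.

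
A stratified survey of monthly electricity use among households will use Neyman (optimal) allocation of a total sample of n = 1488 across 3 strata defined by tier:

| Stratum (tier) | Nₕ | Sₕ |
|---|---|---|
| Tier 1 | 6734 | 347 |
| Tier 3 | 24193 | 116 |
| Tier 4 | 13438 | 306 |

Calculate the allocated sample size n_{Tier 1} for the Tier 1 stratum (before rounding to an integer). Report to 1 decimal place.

Neyman allocation: nₕ = n·NₕSₕ / Σⱼ NⱼSⱼ.
Σ NⱼSⱼ = 6734·347 + 24193·116 + 13438·306 = 9.255114 × 10^6.
n_{Tier 1} = 1488·6734·347 / (9.255114 × 10^6) = 375.7.

375.7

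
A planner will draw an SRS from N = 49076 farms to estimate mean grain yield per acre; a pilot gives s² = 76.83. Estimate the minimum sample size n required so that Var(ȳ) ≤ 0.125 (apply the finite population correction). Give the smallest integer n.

608

Without fpc, n₀ = s²/D = 76.83/0.125 = 614.6400.
With fpc, (1 − n/N)·s²/n ≤ D requires n ≥ n₀/(1 + n₀/N) = 614.6400/(1 + 614.6400/49076) = 607.0373.
Rounding up, n = 608.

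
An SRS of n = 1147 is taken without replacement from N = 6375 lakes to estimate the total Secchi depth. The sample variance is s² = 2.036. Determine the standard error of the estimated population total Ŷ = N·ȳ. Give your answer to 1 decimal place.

243.2

Var(Ŷ) = N²·Var(ȳ) = N²·(1 − n/N)·s²/n.
f = 1147/6375 = 0.17992157; Var(ȳ) = 0.82007843·2.036/1147 = 0.0014556928.
Var(Ŷ) = 6375² · 0.0014556928 = 59160.265.
SE(Ŷ) = √(59160.265) = 243.2.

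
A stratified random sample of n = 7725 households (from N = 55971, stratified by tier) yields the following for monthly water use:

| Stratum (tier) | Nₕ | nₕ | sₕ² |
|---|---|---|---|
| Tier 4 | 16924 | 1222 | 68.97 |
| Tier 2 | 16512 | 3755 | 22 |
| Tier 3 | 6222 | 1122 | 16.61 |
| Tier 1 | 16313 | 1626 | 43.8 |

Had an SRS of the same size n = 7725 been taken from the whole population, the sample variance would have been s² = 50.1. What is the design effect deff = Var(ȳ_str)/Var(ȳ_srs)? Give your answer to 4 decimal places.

1.3222

Var(ȳ_str) = Σ Wₕ²(1−fₕ)sₕ²/nₕ with Wₕ = Nₕ/55971:
  Tier 4: (16924/55971)²·(1−1222/16924)·68.97/1222 = 0.0047876333
  Tier 2: (16512/55971)²·(1−3755/16512)·22/3755 = 3.9394432 × 10^-4
  Tier 3: (6222/55971)²·(1−1122/6222)·16.61/1122 = 1.499515 × 10^-4
  Tier 1: (16313/55971)²·(1−1626/16313)·43.8/1626 = 0.0020601288
  → Var(ȳ_str) = 0.0073916579.
Var(ȳ_srs) = (1 − 7725/55971)·50.1/7725 = 0.0055903305.
deff = 0.0073916579 / 0.0055903305 = 1.3222.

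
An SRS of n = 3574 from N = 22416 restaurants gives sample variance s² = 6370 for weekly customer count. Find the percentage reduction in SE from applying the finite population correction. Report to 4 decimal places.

f = n/N = 3574/22416 = 0.15943969.
SE_no-fpc = √(s²/n) = 1.3350344; SE_fpc = √((1−f)s²/n) = 1.2239872.
Ratio = √(1−f) = 0.91682076. Reduction = 100·(1 − 0.91682076) = 8.3179%.

8.3179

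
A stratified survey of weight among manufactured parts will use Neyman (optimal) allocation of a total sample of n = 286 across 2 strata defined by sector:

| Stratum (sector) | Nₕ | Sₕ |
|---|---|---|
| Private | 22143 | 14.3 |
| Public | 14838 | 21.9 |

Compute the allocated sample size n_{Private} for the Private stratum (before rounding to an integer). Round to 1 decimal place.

141.1

Neyman allocation: nₕ = n·NₕSₕ / Σⱼ NⱼSⱼ.
Σ NⱼSⱼ = 22143·14.3 + 14838·21.9 = 641597.1.
n_{Private} = 286·22143·14.3 / 641597.1 = 141.1.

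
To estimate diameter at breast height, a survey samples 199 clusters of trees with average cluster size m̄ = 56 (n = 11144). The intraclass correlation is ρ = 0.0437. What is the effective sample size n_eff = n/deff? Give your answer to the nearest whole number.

3274

deff = 1 + (56 − 1)·0.0437 = 1 + 2.4035 = 3.4035.
n_eff = 11144 / 3.4035 = 3274.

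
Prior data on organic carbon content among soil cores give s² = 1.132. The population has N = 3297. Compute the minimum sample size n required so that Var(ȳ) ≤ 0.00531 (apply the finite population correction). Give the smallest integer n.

Without fpc, n₀ = s²/D = 1.132/0.00531 = 213.1827.
With fpc, (1 − n/N)·s²/n ≤ D requires n ≥ n₀/(1 + n₀/N) = 213.1827/(1 + 213.1827/3297) = 200.2355.
Rounding up, n = 201.

201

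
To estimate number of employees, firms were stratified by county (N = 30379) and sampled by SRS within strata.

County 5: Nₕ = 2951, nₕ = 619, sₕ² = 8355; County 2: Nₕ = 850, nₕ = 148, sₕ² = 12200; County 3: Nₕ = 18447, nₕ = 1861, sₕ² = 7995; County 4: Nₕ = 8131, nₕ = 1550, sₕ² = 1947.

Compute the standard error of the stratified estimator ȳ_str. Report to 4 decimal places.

Var(ȳ_str) = Σₕ Wₕ²(1 − fₕ)sₕ²/nₕ with Wₕ = Nₕ/N, N = 30379.
County 5: Wₕ = 0.09713947; term = 0.09713947²·(1 − 0.20975940)·8355/619 = 0.10064834.
County 2: Wₕ = 0.02797985; term = 0.02797985²·(1 − 0.17411765)·12200/148 = 0.053297545.
County 3: Wₕ = 0.60722868; term = 0.60722868²·(1 − 0.10088361)·7995/1861 = 1.4242708.
County 4: Wₕ = 0.26765200; term = 0.26765200²·(1 − 0.19062846)·1947/1550 = 0.072832155.
Sum = 1.6510488.
SE = √(1.6510488) = 1.2849.

1.2849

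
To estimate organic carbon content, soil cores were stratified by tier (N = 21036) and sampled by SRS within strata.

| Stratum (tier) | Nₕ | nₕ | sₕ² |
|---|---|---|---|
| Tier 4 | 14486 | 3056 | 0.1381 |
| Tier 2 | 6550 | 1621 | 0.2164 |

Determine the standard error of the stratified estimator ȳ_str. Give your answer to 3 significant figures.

Var(ȳ_str) = Σₕ Wₕ²(1 − fₕ)sₕ²/nₕ with Wₕ = Nₕ/N, N = 21036.
Tier 4: Wₕ = 0.68862902; term = 0.68862902²·(1 − 0.21096231)·0.1381/3056 = 1.6908641 × 10^-5.
Tier 2: Wₕ = 0.31137098; term = 0.31137098²·(1 − 0.24748092)·0.2164/1621 = 9.7397551 × 10^-6.
Sum = 2.6648396 × 10^-5.
SE = √(2.6648396 × 10^-5) = 0.00516.

0.00516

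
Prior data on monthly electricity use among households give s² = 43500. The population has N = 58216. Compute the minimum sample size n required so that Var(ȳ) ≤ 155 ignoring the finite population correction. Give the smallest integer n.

281

Without fpc, n₀ = s²/D = 43500/155 = 280.6452.
Rounding up, n = 281.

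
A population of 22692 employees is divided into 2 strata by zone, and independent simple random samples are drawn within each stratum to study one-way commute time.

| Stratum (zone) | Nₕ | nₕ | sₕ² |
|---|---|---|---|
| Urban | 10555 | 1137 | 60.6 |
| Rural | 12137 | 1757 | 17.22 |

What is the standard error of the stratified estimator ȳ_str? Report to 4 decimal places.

0.1126

Var(ȳ_str) = Σₕ Wₕ²(1 − fₕ)sₕ²/nₕ with Wₕ = Nₕ/N, N = 22692.
Urban: Wₕ = 0.46514190; term = 0.46514190²·(1 − 0.10772146)·60.6/1137 = 0.010289246.
Rural: Wₕ = 0.53485810; term = 0.53485810²·(1 − 0.14476394)·17.22/1757 = 0.002397864.
Sum = 0.01268711.
SE = √(0.01268711) = 0.1126.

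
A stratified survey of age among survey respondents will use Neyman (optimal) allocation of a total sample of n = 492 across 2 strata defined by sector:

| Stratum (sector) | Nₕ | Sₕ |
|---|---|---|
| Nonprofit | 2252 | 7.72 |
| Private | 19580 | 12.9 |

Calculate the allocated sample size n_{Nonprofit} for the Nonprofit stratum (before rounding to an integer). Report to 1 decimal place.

31.7

Neyman allocation: nₕ = n·NₕSₕ / Σⱼ NⱼSⱼ.
Σ NⱼSⱼ = 2252·7.72 + 19580·12.9 = 269967.44.
n_{Nonprofit} = 492·2252·7.72 / 269967.44 = 31.7.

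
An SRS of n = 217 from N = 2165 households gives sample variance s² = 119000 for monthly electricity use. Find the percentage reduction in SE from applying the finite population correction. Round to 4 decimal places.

f = n/N = 217/2165 = 0.10023095.
SE_no-fpc = √(s²/n) = 23.417666; SE_fpc = √((1−f)s²/n) = 22.213098.
Ratio = √(1−f) = 0.94856157. Reduction = 100·(1 − 0.94856157) = 5.1438%.

5.1438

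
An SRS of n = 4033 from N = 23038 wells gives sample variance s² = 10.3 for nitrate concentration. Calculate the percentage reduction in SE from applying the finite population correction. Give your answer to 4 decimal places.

9.1737

f = n/N = 4033/23038 = 0.17505860.
SE_no-fpc = √(s²/n) = 0.050536423; SE_fpc = √((1−f)s²/n) = 0.045900356.
Ratio = √(1−f) = 0.90826285. Reduction = 100·(1 − 0.90826285) = 9.1737%.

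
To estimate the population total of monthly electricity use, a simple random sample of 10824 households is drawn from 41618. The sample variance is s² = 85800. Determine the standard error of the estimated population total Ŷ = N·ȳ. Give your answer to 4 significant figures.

100800

Var(Ŷ) = N²·Var(ȳ) = N²·(1 − n/N)·s²/n.
f = 10824/41618 = 0.26007977; Var(ȳ) = 0.73992023·85800/10824 = 5.8652213.
Var(Ŷ) = 41618² · 5.8652213 = 1.0158903 × 10^10.
SE(Ŷ) = √(1.0158903 × 10^10) = 100800.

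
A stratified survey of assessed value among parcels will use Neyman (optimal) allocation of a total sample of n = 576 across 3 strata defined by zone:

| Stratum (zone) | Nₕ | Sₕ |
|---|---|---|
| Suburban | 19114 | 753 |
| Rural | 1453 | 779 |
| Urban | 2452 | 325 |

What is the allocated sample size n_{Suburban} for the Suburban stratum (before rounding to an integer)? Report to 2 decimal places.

507.93

Neyman allocation: nₕ = n·NₕSₕ / Σⱼ NⱼSⱼ.
Σ NⱼSⱼ = 19114·753 + 1453·779 + 2452·325 = 1.6321629 × 10^7.
n_{Suburban} = 576·19114·753 / (1.6321629 × 10^7) = 507.93.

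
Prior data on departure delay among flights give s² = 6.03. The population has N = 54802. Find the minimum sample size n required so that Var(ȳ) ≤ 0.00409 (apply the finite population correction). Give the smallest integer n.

1436

Without fpc, n₀ = s²/D = 6.03/0.00409 = 1474.3276.
With fpc, (1 − n/N)·s²/n ≤ D requires n ≥ n₀/(1 + n₀/N) = 1474.3276/(1 + 1474.3276/54802) = 1435.7032.
Rounding up, n = 1436.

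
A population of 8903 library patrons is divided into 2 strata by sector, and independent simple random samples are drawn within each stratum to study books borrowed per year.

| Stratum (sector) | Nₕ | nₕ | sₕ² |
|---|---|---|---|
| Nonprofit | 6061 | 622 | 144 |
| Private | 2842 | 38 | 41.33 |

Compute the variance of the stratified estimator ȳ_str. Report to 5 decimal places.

Var(ȳ_str) = Σₕ Wₕ²(1 − fₕ)sₕ²/nₕ with Wₕ = Nₕ/N, N = 8903.
Nonprofit: Wₕ = 0.68078176; term = 0.68078176²·(1 − 0.10262333)·144/622 = 0.096285902.
Private: Wₕ = 0.31921824; term = 0.31921824²·(1 − 0.01337087)·41.33/38 = 0.10934808.
Sum = 0.20563398.

0.20563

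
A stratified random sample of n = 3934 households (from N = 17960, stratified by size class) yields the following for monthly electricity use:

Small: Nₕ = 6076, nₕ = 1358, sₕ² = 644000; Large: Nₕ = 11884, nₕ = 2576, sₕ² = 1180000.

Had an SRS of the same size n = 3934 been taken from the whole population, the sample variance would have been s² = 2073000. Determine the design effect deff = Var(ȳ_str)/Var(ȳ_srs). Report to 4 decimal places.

0.4841

Var(ȳ_str) = Σ Wₕ²(1−fₕ)sₕ²/nₕ with Wₕ = Nₕ/17960:
  Small: (6076/17960)²·(1−1358/6076)·644000/1358 = 42.145299
  Large: (11884/17960)²·(1−2576/11884)·1180000/2576 = 157.08782
  → Var(ȳ_str) = 199.23312.
Var(ȳ_srs) = (1 − 3934/17960)·2073000/3934 = 411.52142.
deff = 199.23312 / 411.52142 = 0.4841.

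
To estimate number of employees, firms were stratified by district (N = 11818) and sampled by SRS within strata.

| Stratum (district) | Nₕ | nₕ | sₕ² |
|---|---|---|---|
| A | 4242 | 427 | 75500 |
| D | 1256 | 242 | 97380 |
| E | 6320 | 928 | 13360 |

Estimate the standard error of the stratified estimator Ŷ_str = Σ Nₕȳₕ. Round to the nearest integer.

62165

Var(Ŷ_str) = Σₕ Nₕ²(1 − fₕ)sₕ²/nₕ.
A: 4242²·(1 − 427/4242)·75500/427 = 2.8614376 × 10^9.
D: 1256²·(1 − 242/1256)·97380/242 = 5.1248599 × 10^8.
E: 6320²·(1 − 928/6320)·13360/928 = 4.9059763 × 10^8.
Sum = 3.8645212 × 10^9.
SE = √(3.8645212 × 10^9) = 62165.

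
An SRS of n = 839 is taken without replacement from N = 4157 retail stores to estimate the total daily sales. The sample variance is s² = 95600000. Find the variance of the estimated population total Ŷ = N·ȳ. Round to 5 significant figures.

Var(Ŷ) = N²·Var(ȳ) = N²·(1 − n/N)·s²/n.
f = 839/4157 = 0.20182824; Var(ȳ) = 0.79817176·95600000/839 = 90947.819.
Var(Ŷ) = 4157² · 90947.819 = 1.5716373 × 10^12.

1.5716 × 10^12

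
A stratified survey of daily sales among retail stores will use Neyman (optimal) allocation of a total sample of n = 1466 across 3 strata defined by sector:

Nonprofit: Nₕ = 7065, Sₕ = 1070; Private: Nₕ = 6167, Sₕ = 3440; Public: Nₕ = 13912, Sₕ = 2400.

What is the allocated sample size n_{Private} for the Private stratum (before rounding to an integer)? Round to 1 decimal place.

500.3

Neyman allocation: nₕ = n·NₕSₕ / Σⱼ NⱼSⱼ.
Σ NⱼSⱼ = 7065·1070 + 6167·3440 + 13912·2400 = 6.216283 × 10^7.
n_{Private} = 1466·6167·3440 / (6.216283 × 10^7) = 500.3.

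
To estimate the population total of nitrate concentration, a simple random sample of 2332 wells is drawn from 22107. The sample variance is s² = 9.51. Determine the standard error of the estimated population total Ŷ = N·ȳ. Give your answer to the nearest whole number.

Var(Ŷ) = N²·Var(ȳ) = N²·(1 − n/N)·s²/n.
f = 2332/22107 = 0.10548695; Var(ȳ) = 0.89451305·9.51/2332 = 0.0036478641.
Var(Ŷ) = 22107² · 0.0036478641 = 1.7827821 × 10^6.
SE(Ŷ) = √(1.7827821 × 10^6) = 1335.

1335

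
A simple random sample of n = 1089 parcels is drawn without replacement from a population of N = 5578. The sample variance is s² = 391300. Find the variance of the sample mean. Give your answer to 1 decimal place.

Under SRS without replacement, Var(ȳ) = (1 − f)·s²/n with f = n/N = 1089/5578 = 0.19523127.
Var(ȳ) = (1 − 0.19523127)·391300/1089 = 0.80476873·359.32048 = 289.16989.

289.2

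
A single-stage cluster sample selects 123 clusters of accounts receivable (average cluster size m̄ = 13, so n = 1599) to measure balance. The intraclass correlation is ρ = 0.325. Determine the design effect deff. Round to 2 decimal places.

deff = 1 + (13 − 1)·0.325 = 1 + 3.9 = 4.9.

4.90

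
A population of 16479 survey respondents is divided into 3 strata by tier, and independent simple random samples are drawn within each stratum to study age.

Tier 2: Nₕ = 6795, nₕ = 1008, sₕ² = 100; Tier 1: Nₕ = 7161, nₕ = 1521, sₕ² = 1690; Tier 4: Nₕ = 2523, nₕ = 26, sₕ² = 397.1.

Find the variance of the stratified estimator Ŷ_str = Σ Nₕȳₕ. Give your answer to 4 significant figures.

Var(Ŷ_str) = Σₕ Nₕ²(1 − fₕ)sₕ²/nₕ.
Tier 2: 6795²·(1 − 1008/6795)·100/1008 = 3.901058 × 10^6.
Tier 1: 7161²·(1 − 1521/7161)·1690/1521 = 4.48756 × 10^7.
Tier 4: 2523²·(1 − 26/2523)·397.1/26 = 9.6219331 × 10^7.
Sum = 1.4499599 × 10^8.

1.450 × 10^8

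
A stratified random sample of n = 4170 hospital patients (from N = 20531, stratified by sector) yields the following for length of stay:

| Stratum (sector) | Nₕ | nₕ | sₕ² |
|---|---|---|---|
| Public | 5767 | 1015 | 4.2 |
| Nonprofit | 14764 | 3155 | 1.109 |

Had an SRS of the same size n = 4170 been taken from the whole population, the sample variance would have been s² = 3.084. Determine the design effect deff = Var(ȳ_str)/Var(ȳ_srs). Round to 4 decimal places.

Var(ȳ_str) = Σ Wₕ²(1−fₕ)sₕ²/nₕ with Wₕ = Nₕ/20531:
  Public: (5767/20531)²·(1−1015/5767)·4.2/1015 = 2.6902301 × 10^-4
  Nonprofit: (14764/20531)²·(1−3155/14764)·1.109/3155 = 1.4292586 × 10^-4
  → Var(ȳ_str) = 4.1194887 × 10^-4.
Var(ȳ_srs) = (1 − 4170/20531)·3.084/4170 = 5.8935647 × 10^-4.
deff = (4.1194887 × 10^-4) / (5.8935647 × 10^-4) = 0.6990.

0.6990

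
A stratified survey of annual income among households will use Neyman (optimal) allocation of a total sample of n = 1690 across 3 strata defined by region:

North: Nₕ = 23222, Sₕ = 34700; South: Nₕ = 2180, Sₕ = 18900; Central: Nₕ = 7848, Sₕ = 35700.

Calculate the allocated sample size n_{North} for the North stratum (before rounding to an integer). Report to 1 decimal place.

Neyman allocation: nₕ = n·NₕSₕ / Σⱼ NⱼSⱼ.
Σ NⱼSⱼ = 23222·34700 + 2180·18900 + 7848·35700 = 1.127179 × 10^9.
n_{North} = 1690·23222·34700 / (1.127179 × 10^9) = 1208.2.

1208.2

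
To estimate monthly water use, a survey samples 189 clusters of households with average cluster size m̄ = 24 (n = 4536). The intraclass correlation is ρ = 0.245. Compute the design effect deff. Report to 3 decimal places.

6.635

deff = 1 + (24 − 1)·0.245 = 1 + 5.635 = 6.635.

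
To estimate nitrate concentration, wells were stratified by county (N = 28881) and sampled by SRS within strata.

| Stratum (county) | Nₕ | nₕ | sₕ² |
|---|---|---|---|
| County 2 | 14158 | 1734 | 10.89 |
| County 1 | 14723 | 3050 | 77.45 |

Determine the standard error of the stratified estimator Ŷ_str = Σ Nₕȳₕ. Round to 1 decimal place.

Var(Ŷ_str) = Σₕ Nₕ²(1 − fₕ)sₕ²/nₕ.
County 2: 14158²·(1 − 1734/14158)·10.89/1734 = 1.1046944 × 10^6.
County 1: 14723²·(1 − 3050/14723)·77.45/3050 = 4.3641571 × 10^6.
Sum = 5.4688515 × 10^6.
SE = √(5.4688515 × 10^6) = 2338.6.

2338.6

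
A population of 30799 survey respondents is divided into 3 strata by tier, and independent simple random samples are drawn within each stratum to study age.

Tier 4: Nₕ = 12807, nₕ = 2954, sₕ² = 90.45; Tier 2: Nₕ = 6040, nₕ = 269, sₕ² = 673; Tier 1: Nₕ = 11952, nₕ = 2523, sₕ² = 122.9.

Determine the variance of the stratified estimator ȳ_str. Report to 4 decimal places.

0.1018

Var(ȳ_str) = Σₕ Wₕ²(1 − fₕ)sₕ²/nₕ with Wₕ = Nₕ/N, N = 30799.
Tier 4: Wₕ = 0.41582519; term = 0.41582519²·(1 − 0.23065511)·90.45/2954 = 0.0040732469.
Tier 2: Wₕ = 0.19611026; term = 0.19611026²·(1 − 0.04453642)·673/269 = 0.091934298.
Tier 1: Wₕ = 0.38806455; term = 0.38806455²·(1 − 0.21109438)·122.9/2523 = 0.0057871884.
Sum = 0.10179473.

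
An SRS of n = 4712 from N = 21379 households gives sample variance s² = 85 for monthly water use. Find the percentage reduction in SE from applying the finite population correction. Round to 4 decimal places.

11.7052

f = n/N = 4712/21379 = 0.22040320.
SE_no-fpc = √(s²/n) = 0.13430953; SE_fpc = √((1−f)s²/n) = 0.1185883.
Ratio = √(1−f) = 0.88294779. Reduction = 100·(1 − 0.88294779) = 11.7052%.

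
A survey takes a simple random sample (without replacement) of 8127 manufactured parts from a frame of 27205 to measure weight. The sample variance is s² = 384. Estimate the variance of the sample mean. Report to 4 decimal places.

Under SRS without replacement, Var(ȳ) = (1 − f)·s²/n with f = n/N = 8127/27205 = 0.29873185.
Var(ȳ) = (1 − 0.29873185)·384/8127 = 0.70126815·0.047249908 = 0.033134855.

0.0331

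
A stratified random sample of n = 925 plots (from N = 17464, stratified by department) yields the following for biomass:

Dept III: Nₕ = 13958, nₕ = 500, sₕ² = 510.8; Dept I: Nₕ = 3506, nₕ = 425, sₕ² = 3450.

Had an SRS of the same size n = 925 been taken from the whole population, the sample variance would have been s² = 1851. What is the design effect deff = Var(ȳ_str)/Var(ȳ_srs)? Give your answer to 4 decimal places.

0.4837

Var(ȳ_str) = Σ Wₕ²(1−fₕ)sₕ²/nₕ with Wₕ = Nₕ/17464:
  Dept III: (13958/17464)²·(1−500/13958)·510.8/500 = 0.62921223
  Dept I: (3506/17464)²·(1−425/3506)·3450/425 = 0.28750561
  → Var(ȳ_str) = 0.91671784.
Var(ȳ_srs) = (1 − 925/17464)·1851/925 = 1.8950916.
deff = 0.91671784 / 1.8950916 = 0.4837.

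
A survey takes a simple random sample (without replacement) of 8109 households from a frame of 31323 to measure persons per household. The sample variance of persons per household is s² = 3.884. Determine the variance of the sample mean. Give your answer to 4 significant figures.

3.550 × 10^-4

Under SRS without replacement, Var(ȳ) = (1 − f)·s²/n with f = n/N = 8109/31323 = 0.25888325.
Var(ȳ) = (1 − 0.25888325)·3.884/8109 = 0.74111675·4.7897398 × 10^-4 = 3.5497564 × 10^-4.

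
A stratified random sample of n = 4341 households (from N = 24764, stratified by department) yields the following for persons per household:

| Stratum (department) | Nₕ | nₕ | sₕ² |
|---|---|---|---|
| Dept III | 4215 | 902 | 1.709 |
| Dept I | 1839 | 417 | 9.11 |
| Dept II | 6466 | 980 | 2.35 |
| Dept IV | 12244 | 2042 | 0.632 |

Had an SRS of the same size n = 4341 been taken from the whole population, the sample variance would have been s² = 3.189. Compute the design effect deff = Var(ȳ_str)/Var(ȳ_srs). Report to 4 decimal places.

Var(ȳ_str) = Σ Wₕ²(1−fₕ)sₕ²/nₕ with Wₕ = Nₕ/24764:
  Dept III: (4215/24764)²·(1−902/4215)·1.709/902 = 4.3143259 × 10^-5
  Dept I: (1839/24764)²·(1−417/1839)·9.11/417 = 9.3158408 × 10^-5
  Dept II: (6466/24764)²·(1−980/6466)·2.35/980 = 1.3870487 × 10^-4
  Dept IV: (12244/24764)²·(1−2042/12244)·0.632/2042 = 6.3041769 × 10^-5
  → Var(ȳ_str) = 3.3804831 × 10^-4.
Var(ȳ_srs) = (1 − 4341/24764)·3.189/4341 = 6.0584772 × 10^-4.
deff = (3.3804831 × 10^-4) / (6.0584772 × 10^-4) = 0.5580.

0.5580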